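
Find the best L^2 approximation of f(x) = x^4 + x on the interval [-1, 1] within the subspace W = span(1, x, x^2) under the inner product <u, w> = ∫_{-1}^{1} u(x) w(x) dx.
g(x) = 6*x^2/7 + x - 3/35

The best approximation g ∈ W is the orthogonal projection of f onto W. Writing g = a_0 + a_1 x + a_2 x^2, the coefficients solve the normal equations G · a = b where
  G_{ij} = <φ_i, φ_j> and b_i = <f, φ_i>, with φ_0 = 1, φ_1 = x, φ_2 = x^2.
G =
  [2, 0, 2/3]
  [0, 2/3, 0]
  [2/3, 0, 2/5],
b = (2/5, 2/3, 2/7).
Solving gives a_0 = -3/35, a_1 = 1, a_2 = 6/7, so
  g(x) = 6*x^2/7 + x - 3/35.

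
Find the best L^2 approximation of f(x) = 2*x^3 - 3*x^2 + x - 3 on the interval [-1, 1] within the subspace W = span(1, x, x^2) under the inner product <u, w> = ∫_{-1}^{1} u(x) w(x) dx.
g(x) = -3*x^2 + 11*x/5 - 3

The best approximation g ∈ W is the orthogonal projection of f onto W. Writing g = a_0 + a_1 x + a_2 x^2, the coefficients solve the normal equations G · a = b where
  G_{ij} = <φ_i, φ_j> and b_i = <f, φ_i>, with φ_0 = 1, φ_1 = x, φ_2 = x^2.
G =
  [2, 0, 2/3]
  [0, 2/3, 0]
  [2/3, 0, 2/5],
b = (-8, 22/15, -16/5).
Solving gives a_0 = -3, a_1 = 11/5, a_2 = -3, so
  g(x) = -3*x^2 + 11*x/5 - 3.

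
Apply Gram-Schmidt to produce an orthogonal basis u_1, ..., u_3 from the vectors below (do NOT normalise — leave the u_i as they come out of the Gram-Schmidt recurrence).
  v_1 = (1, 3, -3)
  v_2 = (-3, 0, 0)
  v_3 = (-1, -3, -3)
Orthogonal basis:
  u_1 = (1, 3, -3)
  u_2 = (-54/19, 9/19, -9/19)
  u_3 = (0, -3, -3)

Apply the Gram-Schmidt recurrence
  u_1 = v_1
  u_i = v_i − Σ_{j<i} ((v_i · u_j) / (u_j · u_j)) · u_j.

Step by step this gives:
  u_1 = (1, 3, -3)
  u_2 = (-54/19, 9/19, -9/19)
  u_3 = (0, -3, -3)

Orthogonality check:
  u_2 · u_1 = 0 (should be 0)
  u_3 · u_1 = 0 (should be 0)
  u_3 · u_2 = 0 (should be 0)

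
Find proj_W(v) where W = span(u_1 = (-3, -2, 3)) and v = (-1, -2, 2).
proj_W(v) = (-39/22, -13/11, 39/22)

Set up U = [u_1 | ... | u_1] ∈ R^(3×1). The projector onto W = col(U) is P = U (U^T U)^(-1) U^T.
Compute U^T U =
  [22],
and U^T v = (13).
Solve U^T U · c = U^T v for the coefficients: c = (13/22). The projection is proj_W(v) = U c.
Check: (v - proj_W(v)) · u_1 = 0  (should be 0).
Result: proj_W(v) = (-39/22, -13/11, 39/22).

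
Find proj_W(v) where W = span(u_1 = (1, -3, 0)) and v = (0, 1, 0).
proj_W(v) = (-3/10, 9/10, 0)

Set up U = [u_1 | ... | u_1] ∈ R^(3×1). The projector onto W = col(U) is P = U (U^T U)^(-1) U^T.
Compute U^T U =
  [10],
and U^T v = (-3).
Solve U^T U · c = U^T v for the coefficients: c = (-3/10). The projection is proj_W(v) = U c.
Check: (v - proj_W(v)) · u_1 = 0  (should be 0).
Result: proj_W(v) = (-3/10, 9/10, 0).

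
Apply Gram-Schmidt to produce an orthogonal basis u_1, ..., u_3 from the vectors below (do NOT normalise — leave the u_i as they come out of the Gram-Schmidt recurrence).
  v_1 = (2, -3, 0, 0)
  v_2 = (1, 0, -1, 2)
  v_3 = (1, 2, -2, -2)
Orthogonal basis:
  u_1 = (2, -3, 0, 0)
  u_2 = (9/13, 6/13, -1, 2)
  u_3 = (123/74, 41/37, -153/74, -69/37)

Apply the Gram-Schmidt recurrence
  u_1 = v_1
  u_i = v_i − Σ_{j<i} ((v_i · u_j) / (u_j · u_j)) · u_j.

Step by step this gives:
  u_1 = (2, -3, 0, 0)
  u_2 = (9/13, 6/13, -1, 2)
  u_3 = (123/74, 41/37, -153/74, -69/37)

Orthogonality check:
  u_2 · u_1 = 0 (should be 0)
  u_3 · u_1 = 0 (should be 0)
  u_3 · u_2 = 0 (should be 0)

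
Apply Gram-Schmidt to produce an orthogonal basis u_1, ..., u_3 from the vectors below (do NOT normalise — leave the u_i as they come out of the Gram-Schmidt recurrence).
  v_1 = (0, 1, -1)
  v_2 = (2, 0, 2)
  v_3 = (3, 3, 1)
Orthogonal basis:
  u_1 = (0, 1, -1)
  u_2 = (2, 1, 1)
  u_3 = (-1/3, 1/3, 1/3)

Apply the Gram-Schmidt recurrence
  u_1 = v_1
  u_i = v_i − Σ_{j<i} ((v_i · u_j) / (u_j · u_j)) · u_j.

Step by step this gives:
  u_1 = (0, 1, -1)
  u_2 = (2, 1, 1)
  u_3 = (-1/3, 1/3, 1/3)

Orthogonality check:
  u_2 · u_1 = 0 (should be 0)
  u_3 · u_1 = 0 (should be 0)
  u_3 · u_2 = 0 (should be 0)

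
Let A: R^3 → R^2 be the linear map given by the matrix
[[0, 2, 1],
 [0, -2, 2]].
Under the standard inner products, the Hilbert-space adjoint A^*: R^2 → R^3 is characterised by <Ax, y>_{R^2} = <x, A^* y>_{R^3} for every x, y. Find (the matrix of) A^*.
A^* = A^T =
[[0, 0],
 [2, -2],
 [1, 2]]

For real matrices with standard dot products, the defining identity <Ax, y> = <x, A^* y> gives (Ax)^T y = x^T (A^*) y, i.e. x^T A^T y = x^T (A^*) y. Since this holds for all x, y, we must have A^* = A^T. Therefore
A^* =
[[0, 0],
 [2, -2],
 [1, 2]].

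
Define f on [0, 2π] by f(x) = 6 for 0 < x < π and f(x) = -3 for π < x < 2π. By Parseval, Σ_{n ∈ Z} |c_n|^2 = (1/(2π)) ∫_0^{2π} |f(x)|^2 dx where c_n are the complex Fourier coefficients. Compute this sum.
Σ |c_n|^2 = 45/2

Parseval equates the L^2 energy of f (normalised by 1/(2π)) with the ℓ^2 sum of its Fourier coefficients: (1/(2π)) ∫_0^{2π} |f|^2 = Σ |c_n|^2.
Compute the left side: (1/(2π)) [∫_0^π 6^2 dx + ∫_π^{2π} (-3)^2 dx] = (1/(2π)) · (36π + 9π) = (36 + 9)/2 = 45/2.
So Σ_{n ∈ Z} |c_n|^2 = 45/2.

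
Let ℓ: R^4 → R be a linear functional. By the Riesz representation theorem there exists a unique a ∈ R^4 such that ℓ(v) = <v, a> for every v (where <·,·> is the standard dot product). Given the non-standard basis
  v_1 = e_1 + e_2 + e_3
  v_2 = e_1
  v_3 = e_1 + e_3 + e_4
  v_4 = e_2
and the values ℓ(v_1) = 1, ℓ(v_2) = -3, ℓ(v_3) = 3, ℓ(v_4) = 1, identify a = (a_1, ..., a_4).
a = (-3, 1, 3, 3)

Write a = (a_1, ..., a_4) in the standard basis. For each basis vector v_i, ℓ(v_i) = <v_i, a> is a linear equation in the a_j's. Collect the n equations into a matrix system V a = ℓ, where row i of V is v_i (expressed in the standard basis). Since V is invertible (lower-triangular with 1s on the diagonal, up to permutation), solve by back-substitution:
  V =
[[1, 1, 1, 0],
 [1, 0, 0, 0],
 [1, 0, 1, 1],
 [0, 1, 0, 0]]
  V a = (1, -3, 3, 1)
Solving gives a = (-3, 1, 3, 3).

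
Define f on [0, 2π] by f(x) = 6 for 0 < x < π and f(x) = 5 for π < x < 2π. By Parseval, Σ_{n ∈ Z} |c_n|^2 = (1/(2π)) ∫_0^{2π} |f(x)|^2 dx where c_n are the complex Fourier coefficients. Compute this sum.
Σ |c_n|^2 = 61/2

Parseval equates the L^2 energy of f (normalised by 1/(2π)) with the ℓ^2 sum of its Fourier coefficients: (1/(2π)) ∫_0^{2π} |f|^2 = Σ |c_n|^2.
Compute the left side: (1/(2π)) [∫_0^π 6^2 dx + ∫_π^{2π} 5^2 dx] = (1/(2π)) · (36π + 25π) = (36 + 25)/2 = 61/2.
So Σ_{n ∈ Z} |c_n|^2 = 61/2.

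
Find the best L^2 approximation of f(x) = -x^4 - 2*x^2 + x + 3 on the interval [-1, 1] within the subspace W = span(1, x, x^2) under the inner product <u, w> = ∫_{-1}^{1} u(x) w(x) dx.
g(x) = -20*x^2/7 + x + 108/35

The best approximation g ∈ W is the orthogonal projection of f onto W. Writing g = a_0 + a_1 x + a_2 x^2, the coefficients solve the normal equations G · a = b where
  G_{ij} = <φ_i, φ_j> and b_i = <f, φ_i>, with φ_0 = 1, φ_1 = x, φ_2 = x^2.
G =
  [2, 0, 2/3]
  [0, 2/3, 0]
  [2/3, 0, 2/5],
b = (64/15, 2/3, 32/35).
Solving gives a_0 = 108/35, a_1 = 1, a_2 = -20/7, so
  g(x) = -20*x^2/7 + x + 108/35.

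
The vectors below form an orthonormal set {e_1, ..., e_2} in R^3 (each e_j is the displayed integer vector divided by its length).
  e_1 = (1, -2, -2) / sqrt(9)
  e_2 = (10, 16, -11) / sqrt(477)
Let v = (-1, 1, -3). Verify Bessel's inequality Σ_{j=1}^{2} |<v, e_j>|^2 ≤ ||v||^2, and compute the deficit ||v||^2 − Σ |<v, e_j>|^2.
Σ |<v, e_j>|^2 = 222/53; ||v||^2 = 11; deficit = 361/53

Write each e_j = u_j / sqrt(<u_j, u_j>) where u_j is the displayed integer vector. Then <v, e_j> = <v, u_j> / sqrt(<u_j, u_j>), so |<v, e_j>|^2 = <v, u_j>^2 / <u_j, u_j>.
Coefficients: <v, e_1> = 3/sqrt(9), <v, e_2> = 39/sqrt(477).
Square and sum: Σ |<v, e_j>|^2 = 222/53.
Compute ||v||^2 = v·v = 11.
Deficit = 11 − 222/53 = 361/53 ≥ 0, confirming Bessel's inequality. (The deficit equals ||v − Σ <v,e_j> e_j||^2, the squared distance from v to span{e_j}.)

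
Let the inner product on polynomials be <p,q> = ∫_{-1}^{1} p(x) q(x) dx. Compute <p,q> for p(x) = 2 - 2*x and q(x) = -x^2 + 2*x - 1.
<p,q> = -8

Expand the product: p(x)·q(x) = 2*x^3 - 6*x^2 + 6*x - 2.
∫_{-1}^{1} of each monomial x^k gives [2/(k+1) if k even, 0 if k odd]. Integrating term-by-term (or equivalently evaluating the antiderivative F(x) = x^4/2 - 2*x^3 + 3*x^2 - 2*x at the endpoints):
  F(1) − F(−1) = -1/2 − (15/2) = -8.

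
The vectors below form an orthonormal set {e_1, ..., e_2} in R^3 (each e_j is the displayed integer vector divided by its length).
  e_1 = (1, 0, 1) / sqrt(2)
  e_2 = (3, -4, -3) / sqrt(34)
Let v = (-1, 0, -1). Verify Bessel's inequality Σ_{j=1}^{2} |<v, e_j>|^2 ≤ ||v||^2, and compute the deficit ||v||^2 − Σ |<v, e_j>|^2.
Σ |<v, e_j>|^2 = 2; ||v||^2 = 2; deficit = 0

Write each e_j = u_j / sqrt(<u_j, u_j>) where u_j is the displayed integer vector. Then <v, e_j> = <v, u_j> / sqrt(<u_j, u_j>), so |<v, e_j>|^2 = <v, u_j>^2 / <u_j, u_j>.
Coefficients: <v, e_1> = -2/sqrt(2), <v, e_2> = 0/sqrt(34).
Square and sum: Σ |<v, e_j>|^2 = 2.
Compute ||v||^2 = v·v = 2.
Deficit = 2 − 2 = 0 ≥ 0, confirming Bessel's inequality. (The deficit equals ||v − Σ <v,e_j> e_j||^2, the squared distance from v to span{e_j}.)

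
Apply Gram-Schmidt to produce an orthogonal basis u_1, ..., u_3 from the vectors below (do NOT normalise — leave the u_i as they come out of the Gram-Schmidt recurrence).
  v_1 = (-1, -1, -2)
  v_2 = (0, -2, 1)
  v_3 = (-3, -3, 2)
Orthogonal basis:
  u_1 = (-1, -1, -2)
  u_2 = (0, -2, 1)
  u_3 = (-8/3, 8/15, 16/15)

Apply the Gram-Schmidt recurrence
  u_1 = v_1
  u_i = v_i − Σ_{j<i} ((v_i · u_j) / (u_j · u_j)) · u_j.

Step by step this gives:
  u_1 = (-1, -1, -2)
  u_2 = (0, -2, 1)
  u_3 = (-8/3, 8/15, 16/15)

Orthogonality check:
  u_2 · u_1 = 0 (should be 0)
  u_3 · u_1 = 0 (should be 0)
  u_3 · u_2 = 0 (should be 0)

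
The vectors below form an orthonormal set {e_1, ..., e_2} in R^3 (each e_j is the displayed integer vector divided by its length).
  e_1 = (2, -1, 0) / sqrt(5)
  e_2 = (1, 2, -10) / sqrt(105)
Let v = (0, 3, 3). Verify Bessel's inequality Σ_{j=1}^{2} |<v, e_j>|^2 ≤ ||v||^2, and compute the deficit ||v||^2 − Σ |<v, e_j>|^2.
Σ |<v, e_j>|^2 = 51/7; ||v||^2 = 18; deficit = 75/7

Write each e_j = u_j / sqrt(<u_j, u_j>) where u_j is the displayed integer vector. Then <v, e_j> = <v, u_j> / sqrt(<u_j, u_j>), so |<v, e_j>|^2 = <v, u_j>^2 / <u_j, u_j>.
Coefficients: <v, e_1> = -3/sqrt(5), <v, e_2> = -24/sqrt(105).
Square and sum: Σ |<v, e_j>|^2 = 51/7.
Compute ||v||^2 = v·v = 18.
Deficit = 18 − 51/7 = 75/7 ≥ 0, confirming Bessel's inequality. (The deficit equals ||v − Σ <v,e_j> e_j||^2, the squared distance from v to span{e_j}.)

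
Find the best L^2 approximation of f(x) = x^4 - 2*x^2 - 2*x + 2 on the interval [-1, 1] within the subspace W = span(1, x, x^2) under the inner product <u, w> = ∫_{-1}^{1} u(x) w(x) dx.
g(x) = -8*x^2/7 - 2*x + 67/35

The best approximation g ∈ W is the orthogonal projection of f onto W. Writing g = a_0 + a_1 x + a_2 x^2, the coefficients solve the normal equations G · a = b where
  G_{ij} = <φ_i, φ_j> and b_i = <f, φ_i>, with φ_0 = 1, φ_1 = x, φ_2 = x^2.
G =
  [2, 0, 2/3]
  [0, 2/3, 0]
  [2/3, 0, 2/5],
b = (46/15, -4/3, 86/105).
Solving gives a_0 = 67/35, a_1 = -2, a_2 = -8/7, so
  g(x) = -8*x^2/7 - 2*x + 67/35.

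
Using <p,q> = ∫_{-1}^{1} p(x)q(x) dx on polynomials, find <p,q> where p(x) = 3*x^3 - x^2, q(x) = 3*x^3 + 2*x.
<p,q> = 174/35

Expand the product: p(x)·q(x) = 9*x^6 - 3*x^5 + 6*x^4 - 2*x^3.
∫_{-1}^{1} of each monomial x^k gives [2/(k+1) if k even, 0 if k odd]. Integrating term-by-term (or equivalently evaluating the antiderivative F(x) = 9*x^7/7 - x^6/2 + 6*x^5/5 - x^4/2 at the endpoints):
  F(1) − F(−1) = 52/35 − (-122/35) = 174/35.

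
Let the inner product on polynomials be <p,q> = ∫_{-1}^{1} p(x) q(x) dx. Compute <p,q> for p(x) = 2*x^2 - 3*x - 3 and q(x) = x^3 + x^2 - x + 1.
<p,q> = -76/15

Expand the product: p(x)·q(x) = 2*x^5 - x^4 - 8*x^3 + 2*x^2 - 3.
∫_{-1}^{1} of each monomial x^k gives [2/(k+1) if k even, 0 if k odd]. Integrating term-by-term (or equivalently evaluating the antiderivative F(x) = x^6/3 - x^5/5 - 2*x^4 + 2*x^3/3 - 3*x at the endpoints):
  F(1) − F(−1) = -21/5 − (13/15) = -76/15.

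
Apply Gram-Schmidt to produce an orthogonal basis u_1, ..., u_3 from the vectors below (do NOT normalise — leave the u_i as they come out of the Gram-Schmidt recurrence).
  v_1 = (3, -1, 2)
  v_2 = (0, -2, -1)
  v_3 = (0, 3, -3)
Orthogonal basis:
  u_1 = (3, -1, 2)
  u_2 = (0, -2, -1)
  u_3 = (27/14, 81/70, -81/35)

Apply the Gram-Schmidt recurrence
  u_1 = v_1
  u_i = v_i − Σ_{j<i} ((v_i · u_j) / (u_j · u_j)) · u_j.

Step by step this gives:
  u_1 = (3, -1, 2)
  u_2 = (0, -2, -1)
  u_3 = (27/14, 81/70, -81/35)

Orthogonality check:
  u_2 · u_1 = 0 (should be 0)
  u_3 · u_1 = 0 (should be 0)
  u_3 · u_2 = 0 (should be 0)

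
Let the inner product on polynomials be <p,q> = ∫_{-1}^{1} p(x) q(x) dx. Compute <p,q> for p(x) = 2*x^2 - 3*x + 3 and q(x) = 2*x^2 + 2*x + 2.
<p,q> = 244/15

Expand the product: p(x)·q(x) = 4*x^4 - 2*x^3 + 4*x^2 + 6.
∫_{-1}^{1} of each monomial x^k gives [2/(k+1) if k even, 0 if k odd]. Integrating term-by-term (or equivalently evaluating the antiderivative F(x) = 4*x^5/5 - x^4/2 + 4*x^3/3 + 6*x at the endpoints):
  F(1) − F(−1) = 229/30 − (-259/30) = 244/15.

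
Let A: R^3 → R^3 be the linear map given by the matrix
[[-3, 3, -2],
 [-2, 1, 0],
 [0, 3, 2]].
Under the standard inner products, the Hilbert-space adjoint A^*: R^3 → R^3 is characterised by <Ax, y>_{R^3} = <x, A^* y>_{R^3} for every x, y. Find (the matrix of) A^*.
A^* = A^T =
[[-3, -2, 0],
 [3, 1, 3],
 [-2, 0, 2]]

For real matrices with standard dot products, the defining identity <Ax, y> = <x, A^* y> gives (Ax)^T y = x^T (A^*) y, i.e. x^T A^T y = x^T (A^*) y. Since this holds for all x, y, we must have A^* = A^T. Therefore
A^* =
[[-3, -2, 0],
 [3, 1, 3],
 [-2, 0, 2]].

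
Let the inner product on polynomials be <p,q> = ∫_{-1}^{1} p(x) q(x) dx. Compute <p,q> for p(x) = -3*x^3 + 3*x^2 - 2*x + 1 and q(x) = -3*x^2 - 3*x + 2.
<p,q> = 10

Expand the product: p(x)·q(x) = 9*x^5 - 9*x^3 + 9*x^2 - 7*x + 2.
∫_{-1}^{1} of each monomial x^k gives [2/(k+1) if k even, 0 if k odd]. Integrating term-by-term (or equivalently evaluating the antiderivative F(x) = 3*x^6/2 - 9*x^4/4 + 3*x^3 - 7*x^2/2 + 2*x at the endpoints):
  F(1) − F(−1) = 3/4 − (-37/4) = 10.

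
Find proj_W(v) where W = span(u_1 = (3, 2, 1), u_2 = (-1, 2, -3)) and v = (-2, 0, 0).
proj_W(v) = (-4/3, -2/3, -2/3)

Set up U = [u_1 | ... | u_2] ∈ R^(3×2). The projector onto W = col(U) is P = U (U^T U)^(-1) U^T.
Compute U^T U =
  [14, -2]
  [-2, 14],
and U^T v = (-6, 2).
Solve U^T U · c = U^T v for the coefficients: c = (-5/12, 1/12). The projection is proj_W(v) = U c.
Check: (v - proj_W(v)) · u_1 = 0  (should be 0).
Check: (v - proj_W(v)) · u_2 = 0  (should be 0).
Result: proj_W(v) = (-4/3, -2/3, -2/3).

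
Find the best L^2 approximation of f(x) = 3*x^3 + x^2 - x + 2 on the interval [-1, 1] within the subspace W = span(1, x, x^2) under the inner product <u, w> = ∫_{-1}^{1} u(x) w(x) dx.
g(x) = x^2 + 4*x/5 + 2

The best approximation g ∈ W is the orthogonal projection of f onto W. Writing g = a_0 + a_1 x + a_2 x^2, the coefficients solve the normal equations G · a = b where
  G_{ij} = <φ_i, φ_j> and b_i = <f, φ_i>, with φ_0 = 1, φ_1 = x, φ_2 = x^2.
G =
  [2, 0, 2/3]
  [0, 2/3, 0]
  [2/3, 0, 2/5],
b = (14/3, 8/15, 26/15).
Solving gives a_0 = 2, a_1 = 4/5, a_2 = 1, so
  g(x) = x^2 + 4*x/5 + 2.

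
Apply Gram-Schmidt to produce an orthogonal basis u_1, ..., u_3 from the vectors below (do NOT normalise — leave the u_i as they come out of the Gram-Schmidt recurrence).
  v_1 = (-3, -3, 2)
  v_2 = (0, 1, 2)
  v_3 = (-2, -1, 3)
Orthogonal basis:
  u_1 = (-3, -3, 2)
  u_2 = (3/22, 25/22, 21/11)
  u_3 = (-8/109, 6/109, -3/109)

Apply the Gram-Schmidt recurrence
  u_1 = v_1
  u_i = v_i − Σ_{j<i} ((v_i · u_j) / (u_j · u_j)) · u_j.

Step by step this gives:
  u_1 = (-3, -3, 2)
  u_2 = (3/22, 25/22, 21/11)
  u_3 = (-8/109, 6/109, -3/109)

Orthogonality check:
  u_2 · u_1 = 0 (should be 0)
  u_3 · u_1 = 0 (should be 0)
  u_3 · u_2 = 0 (should be 0)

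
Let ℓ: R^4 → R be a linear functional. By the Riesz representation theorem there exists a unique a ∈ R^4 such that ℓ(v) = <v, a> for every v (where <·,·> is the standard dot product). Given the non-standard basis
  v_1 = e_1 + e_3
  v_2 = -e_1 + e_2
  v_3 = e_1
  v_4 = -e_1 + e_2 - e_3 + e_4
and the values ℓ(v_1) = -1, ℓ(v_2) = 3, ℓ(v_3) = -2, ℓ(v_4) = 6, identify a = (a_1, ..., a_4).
a = (-2, 1, 1, 4)

Write a = (a_1, ..., a_4) in the standard basis. For each basis vector v_i, ℓ(v_i) = <v_i, a> is a linear equation in the a_j's. Collect the n equations into a matrix system V a = ℓ, where row i of V is v_i (expressed in the standard basis). Since V is invertible (lower-triangular with 1s on the diagonal, up to permutation), solve by back-substitution:
  V =
[[1, 0, 1, 0],
 [-1, 1, 0, 0],
 [1, 0, 0, 0],
 [-1, 1, -1, 1]]
  V a = (-1, 3, -2, 6)
Solving gives a = (-2, 1, 1, 4).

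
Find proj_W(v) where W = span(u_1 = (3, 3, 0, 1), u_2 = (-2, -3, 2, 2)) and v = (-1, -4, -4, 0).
proj_W(v) = (-549/230, -234/115, -81/115, -399/230)

Set up U = [u_1 | ... | u_2] ∈ R^(4×2). The projector onto W = col(U) is P = U (U^T U)^(-1) U^T.
Compute U^T U =
  [19, -13]
  [-13, 21],
and U^T v = (-15, 6).
Solve U^T U · c = U^T v for the coefficients: c = (-237/230, -81/230). The projection is proj_W(v) = U c.
Check: (v - proj_W(v)) · u_1 = 0  (should be 0).
Check: (v - proj_W(v)) · u_2 = 0  (should be 0).
Result: proj_W(v) = (-549/230, -234/115, -81/115, -399/230).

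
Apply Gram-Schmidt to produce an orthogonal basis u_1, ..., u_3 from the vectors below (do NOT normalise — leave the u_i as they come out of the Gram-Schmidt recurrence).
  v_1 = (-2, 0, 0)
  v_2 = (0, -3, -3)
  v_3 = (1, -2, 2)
Orthogonal basis:
  u_1 = (-2, 0, 0)
  u_2 = (0, -3, -3)
  u_3 = (0, -2, 2)

Apply the Gram-Schmidt recurrence
  u_1 = v_1
  u_i = v_i − Σ_{j<i} ((v_i · u_j) / (u_j · u_j)) · u_j.

Step by step this gives:
  u_1 = (-2, 0, 0)
  u_2 = (0, -3, -3)
  u_3 = (0, -2, 2)

Orthogonality check:
  u_2 · u_1 = 0 (should be 0)
  u_3 · u_1 = 0 (should be 0)
  u_3 · u_2 = 0 (should be 0)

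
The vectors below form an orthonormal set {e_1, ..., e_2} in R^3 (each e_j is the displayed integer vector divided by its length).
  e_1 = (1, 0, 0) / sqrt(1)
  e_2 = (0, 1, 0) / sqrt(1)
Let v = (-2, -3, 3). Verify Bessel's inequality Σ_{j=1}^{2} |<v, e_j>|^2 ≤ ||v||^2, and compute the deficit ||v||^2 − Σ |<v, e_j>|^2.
Σ |<v, e_j>|^2 = 13; ||v||^2 = 22; deficit = 9

Write each e_j = u_j / sqrt(<u_j, u_j>) where u_j is the displayed integer vector. Then <v, e_j> = <v, u_j> / sqrt(<u_j, u_j>), so |<v, e_j>|^2 = <v, u_j>^2 / <u_j, u_j>.
Coefficients: <v, e_1> = -2/sqrt(1), <v, e_2> = -3/sqrt(1).
Square and sum: Σ |<v, e_j>|^2 = 13.
Compute ||v||^2 = v·v = 22.
Deficit = 22 − 13 = 9 ≥ 0, confirming Bessel's inequality. (The deficit equals ||v − Σ <v,e_j> e_j||^2, the squared distance from v to span{e_j}.)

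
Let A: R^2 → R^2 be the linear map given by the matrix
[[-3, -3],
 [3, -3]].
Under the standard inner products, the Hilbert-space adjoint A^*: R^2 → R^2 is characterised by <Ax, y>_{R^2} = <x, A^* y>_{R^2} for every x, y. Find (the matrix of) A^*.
A^* = A^T =
[[-3, 3],
 [-3, -3]]

For real matrices with standard dot products, the defining identity <Ax, y> = <x, A^* y> gives (Ax)^T y = x^T (A^*) y, i.e. x^T A^T y = x^T (A^*) y. Since this holds for all x, y, we must have A^* = A^T. Therefore
A^* =
[[-3, 3],
 [-3, -3]].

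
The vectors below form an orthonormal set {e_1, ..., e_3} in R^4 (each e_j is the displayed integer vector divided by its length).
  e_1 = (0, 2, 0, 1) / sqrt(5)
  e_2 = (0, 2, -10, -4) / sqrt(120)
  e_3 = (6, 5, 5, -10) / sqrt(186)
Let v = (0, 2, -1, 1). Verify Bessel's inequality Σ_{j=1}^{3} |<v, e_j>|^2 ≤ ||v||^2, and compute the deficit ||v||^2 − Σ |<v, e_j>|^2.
Σ |<v, e_j>|^2 = 185/31; ||v||^2 = 6; deficit = 1/31

Write each e_j = u_j / sqrt(<u_j, u_j>) where u_j is the displayed integer vector. Then <v, e_j> = <v, u_j> / sqrt(<u_j, u_j>), so |<v, e_j>|^2 = <v, u_j>^2 / <u_j, u_j>.
Coefficients: <v, e_1> = 5/sqrt(5), <v, e_2> = 10/sqrt(120), <v, e_3> = -5/sqrt(186).
Square and sum: Σ |<v, e_j>|^2 = 185/31.
Compute ||v||^2 = v·v = 6.
Deficit = 6 − 185/31 = 1/31 ≥ 0, confirming Bessel's inequality. (The deficit equals ||v − Σ <v,e_j> e_j||^2, the squared distance from v to span{e_j}.)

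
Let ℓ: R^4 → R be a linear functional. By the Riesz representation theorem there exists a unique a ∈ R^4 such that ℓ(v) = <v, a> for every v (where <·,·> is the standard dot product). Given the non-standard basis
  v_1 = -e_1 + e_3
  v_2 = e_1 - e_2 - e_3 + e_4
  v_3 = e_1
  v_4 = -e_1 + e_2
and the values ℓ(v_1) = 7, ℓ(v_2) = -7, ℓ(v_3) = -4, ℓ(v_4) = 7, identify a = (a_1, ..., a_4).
a = (-4, 3, 3, 3)

Write a = (a_1, ..., a_4) in the standard basis. For each basis vector v_i, ℓ(v_i) = <v_i, a> is a linear equation in the a_j's. Collect the n equations into a matrix system V a = ℓ, where row i of V is v_i (expressed in the standard basis). Since V is invertible (lower-triangular with 1s on the diagonal, up to permutation), solve by back-substitution:
  V =
[[-1, 0, 1, 0],
 [1, -1, -1, 1],
 [1, 0, 0, 0],
 [-1, 1, 0, 0]]
  V a = (7, -7, -4, 7)
Solving gives a = (-4, 3, 3, 3).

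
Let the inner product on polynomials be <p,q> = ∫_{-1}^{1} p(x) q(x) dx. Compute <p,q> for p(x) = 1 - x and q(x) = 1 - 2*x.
<p,q> = 10/3

Expand the product: p(x)·q(x) = 2*x^2 - 3*x + 1.
∫_{-1}^{1} of each monomial x^k gives [2/(k+1) if k even, 0 if k odd]. Integrating term-by-term (or equivalently evaluating the antiderivative F(x) = 2*x^3/3 - 3*x^2/2 + x at the endpoints):
  F(1) − F(−1) = 1/6 − (-19/6) = 10/3.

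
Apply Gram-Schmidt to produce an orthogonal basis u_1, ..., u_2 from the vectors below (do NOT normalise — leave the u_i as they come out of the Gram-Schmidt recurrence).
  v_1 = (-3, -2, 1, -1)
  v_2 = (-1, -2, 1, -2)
Orthogonal basis:
  u_1 = (-3, -2, 1, -1)
  u_2 = (1, -2/3, 1/3, -4/3)

Apply the Gram-Schmidt recurrence
  u_1 = v_1
  u_i = v_i − Σ_{j<i} ((v_i · u_j) / (u_j · u_j)) · u_j.

Step by step this gives:
  u_1 = (-3, -2, 1, -1)
  u_2 = (1, -2/3, 1/3, -4/3)

Orthogonality check:
  u_2 · u_1 = 0 (should be 0)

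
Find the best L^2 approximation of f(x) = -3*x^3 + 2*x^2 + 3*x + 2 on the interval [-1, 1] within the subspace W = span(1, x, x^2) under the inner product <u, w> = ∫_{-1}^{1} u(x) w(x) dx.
g(x) = 2*x^2 + 6*x/5 + 2

The best approximation g ∈ W is the orthogonal projection of f onto W. Writing g = a_0 + a_1 x + a_2 x^2, the coefficients solve the normal equations G · a = b where
  G_{ij} = <φ_i, φ_j> and b_i = <f, φ_i>, with φ_0 = 1, φ_1 = x, φ_2 = x^2.
G =
  [2, 0, 2/3]
  [0, 2/3, 0]
  [2/3, 0, 2/5],
b = (16/3, 4/5, 32/15).
Solving gives a_0 = 2, a_1 = 6/5, a_2 = 2, so
  g(x) = 2*x^2 + 6*x/5 + 2.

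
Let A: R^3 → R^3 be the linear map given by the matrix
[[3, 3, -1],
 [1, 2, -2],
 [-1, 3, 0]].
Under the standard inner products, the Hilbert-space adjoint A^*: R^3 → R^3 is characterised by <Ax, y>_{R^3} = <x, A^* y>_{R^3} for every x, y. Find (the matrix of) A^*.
A^* = A^T =
[[3, 1, -1],
 [3, 2, 3],
 [-1, -2, 0]]

For real matrices with standard dot products, the defining identity <Ax, y> = <x, A^* y> gives (Ax)^T y = x^T (A^*) y, i.e. x^T A^T y = x^T (A^*) y. Since this holds for all x, y, we must have A^* = A^T. Therefore
A^* =
[[3, 1, -1],
 [3, 2, 3],
 [-1, -2, 0]].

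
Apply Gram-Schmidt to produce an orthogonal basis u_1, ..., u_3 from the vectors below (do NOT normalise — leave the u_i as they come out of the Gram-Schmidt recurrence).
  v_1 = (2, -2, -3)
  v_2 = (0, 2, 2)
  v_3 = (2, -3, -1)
Orthogonal basis:
  u_1 = (2, -2, -3)
  u_2 = (20/17, 14/17, 4/17)
  u_3 = (2/3, -4/3, 4/3)

Apply the Gram-Schmidt recurrence
  u_1 = v_1
  u_i = v_i − Σ_{j<i} ((v_i · u_j) / (u_j · u_j)) · u_j.

Step by step this gives:
  u_1 = (2, -2, -3)
  u_2 = (20/17, 14/17, 4/17)
  u_3 = (2/3, -4/3, 4/3)

Orthogonality check:
  u_2 · u_1 = 0 (should be 0)
  u_3 · u_1 = 0 (should be 0)
  u_3 · u_2 = 0 (should be 0)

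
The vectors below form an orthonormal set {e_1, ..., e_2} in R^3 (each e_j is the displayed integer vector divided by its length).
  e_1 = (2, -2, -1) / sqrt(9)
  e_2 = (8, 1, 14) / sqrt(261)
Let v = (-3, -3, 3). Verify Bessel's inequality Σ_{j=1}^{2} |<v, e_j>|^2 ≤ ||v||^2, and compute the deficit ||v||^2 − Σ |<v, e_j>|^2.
Σ |<v, e_j>|^2 = 54/29; ||v||^2 = 27; deficit = 729/29

Write each e_j = u_j / sqrt(<u_j, u_j>) where u_j is the displayed integer vector. Then <v, e_j> = <v, u_j> / sqrt(<u_j, u_j>), so |<v, e_j>|^2 = <v, u_j>^2 / <u_j, u_j>.
Coefficients: <v, e_1> = -3/sqrt(9), <v, e_2> = 15/sqrt(261).
Square and sum: Σ |<v, e_j>|^2 = 54/29.
Compute ||v||^2 = v·v = 27.
Deficit = 27 − 54/29 = 729/29 ≥ 0, confirming Bessel's inequality. (The deficit equals ||v − Σ <v,e_j> e_j||^2, the squared distance from v to span{e_j}.)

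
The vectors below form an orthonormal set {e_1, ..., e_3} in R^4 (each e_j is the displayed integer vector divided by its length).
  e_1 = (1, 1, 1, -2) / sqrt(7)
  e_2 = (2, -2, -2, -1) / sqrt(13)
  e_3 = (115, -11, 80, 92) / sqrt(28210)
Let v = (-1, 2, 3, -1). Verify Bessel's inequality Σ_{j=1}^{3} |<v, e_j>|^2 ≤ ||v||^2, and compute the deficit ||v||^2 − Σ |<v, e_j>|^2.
Σ |<v, e_j>|^2 = 4481/310; ||v||^2 = 15; deficit = 169/310

Write each e_j = u_j / sqrt(<u_j, u_j>) where u_j is the displayed integer vector. Then <v, e_j> = <v, u_j> / sqrt(<u_j, u_j>), so |<v, e_j>|^2 = <v, u_j>^2 / <u_j, u_j>.
Coefficients: <v, e_1> = 6/sqrt(7), <v, e_2> = -11/sqrt(13), <v, e_3> = 11/sqrt(28210).
Square and sum: Σ |<v, e_j>|^2 = 4481/310.
Compute ||v||^2 = v·v = 15.
Deficit = 15 − 4481/310 = 169/310 ≥ 0, confirming Bessel's inequality. (The deficit equals ||v − Σ <v,e_j> e_j||^2, the squared distance from v to span{e_j}.)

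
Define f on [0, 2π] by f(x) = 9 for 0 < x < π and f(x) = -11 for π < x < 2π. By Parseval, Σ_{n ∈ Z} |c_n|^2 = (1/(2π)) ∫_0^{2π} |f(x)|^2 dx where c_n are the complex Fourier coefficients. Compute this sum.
Σ |c_n|^2 = 101

Parseval equates the L^2 energy of f (normalised by 1/(2π)) with the ℓ^2 sum of its Fourier coefficients: (1/(2π)) ∫_0^{2π} |f|^2 = Σ |c_n|^2.
Compute the left side: (1/(2π)) [∫_0^π 9^2 dx + ∫_π^{2π} (-11)^2 dx] = (1/(2π)) · (81π + 121π) = (81 + 121)/2 = 101.
So Σ_{n ∈ Z} |c_n|^2 = 101.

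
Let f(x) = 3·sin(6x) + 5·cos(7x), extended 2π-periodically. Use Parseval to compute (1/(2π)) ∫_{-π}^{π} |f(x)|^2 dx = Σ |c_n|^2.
Σ |c_n|^2 = 17

Expand |f|^2 and use orthogonality of {sin(nx), cos(mx)} on [-π, π]:
  ∫_{-π}^{π} sin(nx)^2 dx = π, ∫ cos(mx)^2 dx = π, and cross terms integrate to 0.
So ∫_{-π}^{π} f(x)^2 dx = 3^2 · π + 5^2 · π = (9 + 25)π.
Divide by 2π: (9 + 25)/2 = 17.
By Parseval, this equals Σ |c_n|^2.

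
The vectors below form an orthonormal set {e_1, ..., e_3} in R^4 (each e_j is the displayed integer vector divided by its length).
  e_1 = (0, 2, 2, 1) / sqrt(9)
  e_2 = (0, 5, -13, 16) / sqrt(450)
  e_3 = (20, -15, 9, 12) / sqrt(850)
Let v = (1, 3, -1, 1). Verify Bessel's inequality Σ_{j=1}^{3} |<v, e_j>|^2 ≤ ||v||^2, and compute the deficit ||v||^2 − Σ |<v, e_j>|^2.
Σ |<v, e_j>|^2 = 3251/425; ||v||^2 = 12; deficit = 1849/425

Write each e_j = u_j / sqrt(<u_j, u_j>) where u_j is the displayed integer vector. Then <v, e_j> = <v, u_j> / sqrt(<u_j, u_j>), so |<v, e_j>|^2 = <v, u_j>^2 / <u_j, u_j>.
Coefficients: <v, e_1> = 5/sqrt(9), <v, e_2> = 44/sqrt(450), <v, e_3> = -22/sqrt(850).
Square and sum: Σ |<v, e_j>|^2 = 3251/425.
Compute ||v||^2 = v·v = 12.
Deficit = 12 − 3251/425 = 1849/425 ≥ 0, confirming Bessel's inequality. (The deficit equals ||v − Σ <v,e_j> e_j||^2, the squared distance from v to span{e_j}.)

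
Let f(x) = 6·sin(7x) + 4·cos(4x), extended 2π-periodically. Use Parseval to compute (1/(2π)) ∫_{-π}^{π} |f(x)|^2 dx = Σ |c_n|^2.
Σ |c_n|^2 = 26

Expand |f|^2 and use orthogonality of {sin(nx), cos(mx)} on [-π, π]:
  ∫_{-π}^{π} sin(nx)^2 dx = π, ∫ cos(mx)^2 dx = π, and cross terms integrate to 0.
So ∫_{-π}^{π} f(x)^2 dx = 6^2 · π + 4^2 · π = (36 + 16)π.
Divide by 2π: (36 + 16)/2 = 26.
By Parseval, this equals Σ |c_n|^2.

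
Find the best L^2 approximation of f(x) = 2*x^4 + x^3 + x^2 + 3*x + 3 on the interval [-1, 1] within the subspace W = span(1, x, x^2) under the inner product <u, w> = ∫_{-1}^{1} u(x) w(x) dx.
g(x) = 19*x^2/7 + 18*x/5 + 99/35

The best approximation g ∈ W is the orthogonal projection of f onto W. Writing g = a_0 + a_1 x + a_2 x^2, the coefficients solve the normal equations G · a = b where
  G_{ij} = <φ_i, φ_j> and b_i = <f, φ_i>, with φ_0 = 1, φ_1 = x, φ_2 = x^2.
G =
  [2, 0, 2/3]
  [0, 2/3, 0]
  [2/3, 0, 2/5],
b = (112/15, 12/5, 104/35).
Solving gives a_0 = 99/35, a_1 = 18/5, a_2 = 19/7, so
  g(x) = 19*x^2/7 + 18*x/5 + 99/35.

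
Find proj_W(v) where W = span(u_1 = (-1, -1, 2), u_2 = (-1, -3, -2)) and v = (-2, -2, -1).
proj_W(v) = (-22/21, -52/21, -16/21)

Set up U = [u_1 | ... | u_2] ∈ R^(3×2). The projector onto W = col(U) is P = U (U^T U)^(-1) U^T.
Compute U^T U =
  [6, 0]
  [0, 14],
and U^T v = (2, 10).
Solve U^T U · c = U^T v for the coefficients: c = (1/3, 5/7). The projection is proj_W(v) = U c.
Check: (v - proj_W(v)) · u_1 = 0  (should be 0).
Check: (v - proj_W(v)) · u_2 = 0  (should be 0).
Result: proj_W(v) = (-22/21, -52/21, -16/21).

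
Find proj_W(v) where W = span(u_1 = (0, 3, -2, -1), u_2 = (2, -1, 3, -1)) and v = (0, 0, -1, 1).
proj_W(v) = (-48/73, -3/146, -55/73, 65/146)

Set up U = [u_1 | ... | u_2] ∈ R^(4×2). The projector onto W = col(U) is P = U (U^T U)^(-1) U^T.
Compute U^T U =
  [14, -8]
  [-8, 15],
and U^T v = (1, -4).
Solve U^T U · c = U^T v for the coefficients: c = (-17/146, -24/73). The projection is proj_W(v) = U c.
Check: (v - proj_W(v)) · u_1 = 0  (should be 0).
Check: (v - proj_W(v)) · u_2 = 0  (should be 0).
Result: proj_W(v) = (-48/73, -3/146, -55/73, 65/146).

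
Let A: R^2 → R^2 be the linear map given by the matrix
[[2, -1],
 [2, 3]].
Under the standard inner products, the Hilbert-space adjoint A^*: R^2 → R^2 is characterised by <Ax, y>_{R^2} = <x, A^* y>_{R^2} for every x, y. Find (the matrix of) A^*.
A^* = A^T =
[[2, 2],
 [-1, 3]]

For real matrices with standard dot products, the defining identity <Ax, y> = <x, A^* y> gives (Ax)^T y = x^T (A^*) y, i.e. x^T A^T y = x^T (A^*) y. Since this holds for all x, y, we must have A^* = A^T. Therefore
A^* =
[[2, 2],
 [-1, 3]].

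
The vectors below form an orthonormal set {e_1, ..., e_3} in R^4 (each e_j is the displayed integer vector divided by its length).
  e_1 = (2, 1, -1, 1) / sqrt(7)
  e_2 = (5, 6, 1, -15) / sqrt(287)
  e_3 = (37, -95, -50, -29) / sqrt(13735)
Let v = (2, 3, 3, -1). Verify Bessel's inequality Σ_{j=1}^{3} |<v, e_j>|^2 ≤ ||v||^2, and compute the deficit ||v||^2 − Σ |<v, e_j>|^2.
Σ |<v, e_j>|^2 = 5589/335; ||v||^2 = 23; deficit = 2116/335

Write each e_j = u_j / sqrt(<u_j, u_j>) where u_j is the displayed integer vector. Then <v, e_j> = <v, u_j> / sqrt(<u_j, u_j>), so |<v, e_j>|^2 = <v, u_j>^2 / <u_j, u_j>.
Coefficients: <v, e_1> = 3/sqrt(7), <v, e_2> = 46/sqrt(287), <v, e_3> = -332/sqrt(13735).
Square and sum: Σ |<v, e_j>|^2 = 5589/335.
Compute ||v||^2 = v·v = 23.
Deficit = 23 − 5589/335 = 2116/335 ≥ 0, confirming Bessel's inequality. (The deficit equals ||v − Σ <v,e_j> e_j||^2, the squared distance from v to span{e_j}.)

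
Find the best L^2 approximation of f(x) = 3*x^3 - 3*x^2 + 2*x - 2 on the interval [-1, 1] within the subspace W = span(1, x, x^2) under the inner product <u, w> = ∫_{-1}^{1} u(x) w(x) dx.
g(x) = -3*x^2 + 19*x/5 - 2

The best approximation g ∈ W is the orthogonal projection of f onto W. Writing g = a_0 + a_1 x + a_2 x^2, the coefficients solve the normal equations G · a = b where
  G_{ij} = <φ_i, φ_j> and b_i = <f, φ_i>, with φ_0 = 1, φ_1 = x, φ_2 = x^2.
G =
  [2, 0, 2/3]
  [0, 2/3, 0]
  [2/3, 0, 2/5],
b = (-6, 38/15, -38/15).
Solving gives a_0 = -2, a_1 = 19/5, a_2 = -3, so
  g(x) = -3*x^2 + 19*x/5 - 2.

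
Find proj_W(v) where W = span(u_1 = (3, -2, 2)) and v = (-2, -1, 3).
proj_W(v) = (6/17, -4/17, 4/17)

Set up U = [u_1 | ... | u_1] ∈ R^(3×1). The projector onto W = col(U) is P = U (U^T U)^(-1) U^T.
Compute U^T U =
  [17],
and U^T v = (2).
Solve U^T U · c = U^T v for the coefficients: c = (2/17). The projection is proj_W(v) = U c.
Check: (v - proj_W(v)) · u_1 = 0  (should be 0).
Result: proj_W(v) = (6/17, -4/17, 4/17).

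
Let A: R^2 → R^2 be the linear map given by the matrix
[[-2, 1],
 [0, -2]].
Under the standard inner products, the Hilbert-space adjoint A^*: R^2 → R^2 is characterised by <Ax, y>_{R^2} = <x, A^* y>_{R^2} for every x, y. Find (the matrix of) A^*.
A^* = A^T =
[[-2, 0],
 [1, -2]]

For real matrices with standard dot products, the defining identity <Ax, y> = <x, A^* y> gives (Ax)^T y = x^T (A^*) y, i.e. x^T A^T y = x^T (A^*) y. Since this holds for all x, y, we must have A^* = A^T. Therefore
A^* =
[[-2, 0],
 [1, -2]].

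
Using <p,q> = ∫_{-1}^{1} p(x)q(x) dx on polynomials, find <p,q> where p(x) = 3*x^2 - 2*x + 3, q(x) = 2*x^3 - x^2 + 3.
<p,q> = 96/5

Expand the product: p(x)·q(x) = 6*x^5 - 7*x^4 + 8*x^3 + 6*x^2 - 6*x + 9.
∫_{-1}^{1} of each monomial x^k gives [2/(k+1) if k even, 0 if k odd]. Integrating term-by-term (or equivalently evaluating the antiderivative F(x) = x^6 - 7*x^5/5 + 2*x^4 + 2*x^3 - 3*x^2 + 9*x at the endpoints):
  F(1) − F(−1) = 48/5 − (-48/5) = 96/5.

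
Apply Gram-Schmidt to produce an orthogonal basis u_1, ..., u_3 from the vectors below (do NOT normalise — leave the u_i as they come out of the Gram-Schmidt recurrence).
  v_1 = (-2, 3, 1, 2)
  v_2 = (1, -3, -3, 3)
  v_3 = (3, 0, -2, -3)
Orthogonal basis:
  u_1 = (-2, 3, 1, 2)
  u_2 = (1/9, -5/3, -23/9, 35/9)
  u_3 = (81/55, 21/11, -103/55, -5/11)

Apply the Gram-Schmidt recurrence
  u_1 = v_1
  u_i = v_i − Σ_{j<i} ((v_i · u_j) / (u_j · u_j)) · u_j.

Step by step this gives:
  u_1 = (-2, 3, 1, 2)
  u_2 = (1/9, -5/3, -23/9, 35/9)
  u_3 = (81/55, 21/11, -103/55, -5/11)

Orthogonality check:
  u_2 · u_1 = 0 (should be 0)
  u_3 · u_1 = 0 (should be 0)
  u_3 · u_2 = 0 (should be 0)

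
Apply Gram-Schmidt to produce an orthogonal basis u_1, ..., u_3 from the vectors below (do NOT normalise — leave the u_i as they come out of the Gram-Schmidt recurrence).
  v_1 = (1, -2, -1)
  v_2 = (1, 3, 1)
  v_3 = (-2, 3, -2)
Orthogonal basis:
  u_1 = (1, -2, -1)
  u_2 = (2, 1, 0)
  u_3 = (-3/5, 6/5, -3)

Apply the Gram-Schmidt recurrence
  u_1 = v_1
  u_i = v_i − Σ_{j<i} ((v_i · u_j) / (u_j · u_j)) · u_j.

Step by step this gives:
  u_1 = (1, -2, -1)
  u_2 = (2, 1, 0)
  u_3 = (-3/5, 6/5, -3)

Orthogonality check:
  u_2 · u_1 = 0 (should be 0)
  u_3 · u_1 = 0 (should be 0)
  u_3 · u_2 = 0 (should be 0)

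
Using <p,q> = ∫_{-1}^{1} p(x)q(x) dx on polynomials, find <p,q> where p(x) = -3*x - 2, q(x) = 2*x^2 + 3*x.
<p,q> = -26/3

Expand the product: p(x)·q(x) = -6*x^3 - 13*x^2 - 6*x.
∫_{-1}^{1} of each monomial x^k gives [2/(k+1) if k even, 0 if k odd]. Integrating term-by-term (or equivalently evaluating the antiderivative F(x) = -3*x^4/2 - 13*x^3/3 - 3*x^2 at the endpoints):
  F(1) − F(−1) = -53/6 − (-1/6) = -26/3.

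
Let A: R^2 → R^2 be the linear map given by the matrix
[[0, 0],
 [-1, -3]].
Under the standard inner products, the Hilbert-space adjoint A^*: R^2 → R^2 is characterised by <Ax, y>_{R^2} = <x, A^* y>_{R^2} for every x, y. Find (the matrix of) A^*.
A^* = A^T =
[[0, -1],
 [0, -3]]

For real matrices with standard dot products, the defining identity <Ax, y> = <x, A^* y> gives (Ax)^T y = x^T (A^*) y, i.e. x^T A^T y = x^T (A^*) y. Since this holds for all x, y, we must have A^* = A^T. Therefore
A^* =
[[0, -1],
 [0, -3]].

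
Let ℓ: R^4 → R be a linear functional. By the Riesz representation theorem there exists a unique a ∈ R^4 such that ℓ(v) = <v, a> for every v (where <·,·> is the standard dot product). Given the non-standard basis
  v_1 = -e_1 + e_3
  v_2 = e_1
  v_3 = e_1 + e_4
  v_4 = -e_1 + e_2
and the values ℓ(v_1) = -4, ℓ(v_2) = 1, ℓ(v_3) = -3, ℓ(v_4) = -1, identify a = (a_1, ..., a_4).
a = (1, 0, -3, -4)

Write a = (a_1, ..., a_4) in the standard basis. For each basis vector v_i, ℓ(v_i) = <v_i, a> is a linear equation in the a_j's. Collect the n equations into a matrix system V a = ℓ, where row i of V is v_i (expressed in the standard basis). Since V is invertible (lower-triangular with 1s on the diagonal, up to permutation), solve by back-substitution:
  V =
[[-1, 0, 1, 0],
 [1, 0, 0, 0],
 [1, 0, 0, 1],
 [-1, 1, 0, 0]]
  V a = (-4, 1, -3, -1)
Solving gives a = (1, 0, -3, -4).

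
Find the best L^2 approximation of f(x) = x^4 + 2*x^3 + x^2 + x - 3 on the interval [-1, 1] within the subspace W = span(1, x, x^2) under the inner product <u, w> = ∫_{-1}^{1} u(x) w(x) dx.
g(x) = 13*x^2/7 + 11*x/5 - 108/35

The best approximation g ∈ W is the orthogonal projection of f onto W. Writing g = a_0 + a_1 x + a_2 x^2, the coefficients solve the normal equations G · a = b where
  G_{ij} = <φ_i, φ_j> and b_i = <f, φ_i>, with φ_0 = 1, φ_1 = x, φ_2 = x^2.
G =
  [2, 0, 2/3]
  [0, 2/3, 0]
  [2/3, 0, 2/5],
b = (-74/15, 22/15, -46/35).
Solving gives a_0 = -108/35, a_1 = 11/5, a_2 = 13/7, so
  g(x) = 13*x^2/7 + 11*x/5 - 108/35.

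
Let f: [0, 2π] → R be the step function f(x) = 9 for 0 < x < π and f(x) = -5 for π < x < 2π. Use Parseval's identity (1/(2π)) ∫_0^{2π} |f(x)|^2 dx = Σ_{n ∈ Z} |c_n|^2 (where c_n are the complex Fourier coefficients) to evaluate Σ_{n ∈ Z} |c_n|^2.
Σ |c_n|^2 = 53

Parseval equates the L^2 energy of f (normalised by 1/(2π)) with the ℓ^2 sum of its Fourier coefficients: (1/(2π)) ∫_0^{2π} |f|^2 = Σ |c_n|^2.
Compute the left side: (1/(2π)) [∫_0^π 9^2 dx + ∫_π^{2π} (-5)^2 dx] = (1/(2π)) · (81π + 25π) = (81 + 25)/2 = 53.
So Σ_{n ∈ Z} |c_n|^2 = 53.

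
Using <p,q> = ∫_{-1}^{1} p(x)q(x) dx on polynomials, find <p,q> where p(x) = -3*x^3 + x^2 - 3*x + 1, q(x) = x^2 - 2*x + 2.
<p,q> = 64/5

Expand the product: p(x)·q(x) = -3*x^5 + 7*x^4 - 11*x^3 + 9*x^2 - 8*x + 2.
∫_{-1}^{1} of each monomial x^k gives [2/(k+1) if k even, 0 if k odd]. Integrating term-by-term (or equivalently evaluating the antiderivative F(x) = -x^6/2 + 7*x^5/5 - 11*x^4/4 + 3*x^3 - 4*x^2 + 2*x at the endpoints):
  F(1) − F(−1) = -17/20 − (-273/20) = 64/5.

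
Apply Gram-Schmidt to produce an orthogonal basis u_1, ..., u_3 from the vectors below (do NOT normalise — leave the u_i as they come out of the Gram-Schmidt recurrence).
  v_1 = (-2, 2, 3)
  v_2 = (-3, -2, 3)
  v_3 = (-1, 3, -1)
Orthogonal basis:
  u_1 = (-2, 2, 3)
  u_2 = (-29/17, -56/17, 18/17)
  u_3 = (-372/253, 93/253, -310/253)

Apply the Gram-Schmidt recurrence
  u_1 = v_1
  u_i = v_i − Σ_{j<i} ((v_i · u_j) / (u_j · u_j)) · u_j.

Step by step this gives:
  u_1 = (-2, 2, 3)
  u_2 = (-29/17, -56/17, 18/17)
  u_3 = (-372/253, 93/253, -310/253)

Orthogonality check:
  u_2 · u_1 = 0 (should be 0)
  u_3 · u_1 = 0 (should be 0)
  u_3 · u_2 = 0 (should be 0)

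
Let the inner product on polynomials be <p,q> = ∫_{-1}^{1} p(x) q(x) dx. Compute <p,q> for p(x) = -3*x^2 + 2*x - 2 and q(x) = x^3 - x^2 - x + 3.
<p,q> = -16

Expand the product: p(x)·q(x) = -3*x^5 + 5*x^4 - x^3 - 9*x^2 + 8*x - 6.
∫_{-1}^{1} of each monomial x^k gives [2/(k+1) if k even, 0 if k odd]. Integrating term-by-term (or equivalently evaluating the antiderivative F(x) = -x^6/2 + x^5 - x^4/4 - 3*x^3 + 4*x^2 - 6*x at the endpoints):
  F(1) − F(−1) = -19/4 − (45/4) = -16.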